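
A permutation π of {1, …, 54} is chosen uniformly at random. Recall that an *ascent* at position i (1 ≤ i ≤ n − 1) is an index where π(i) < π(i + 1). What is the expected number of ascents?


Write X = Σ X_I over i = 1, …, 53, with X_I the indicator of one ascent.
There are 53 indicators.
For each fixed i, the pair (π(i), π(i+1)) is a uniformly random ordered pair of distinct values from {1, …, 54}; by symmetry P[π(i) < π(i+1)] = 1/2.
By linearity: E[X] = 53 · (1/2) = (54 − 1) · (1/2) = 53/2 ≈ 26.500.

E[X] = 53/2 = 26.500.


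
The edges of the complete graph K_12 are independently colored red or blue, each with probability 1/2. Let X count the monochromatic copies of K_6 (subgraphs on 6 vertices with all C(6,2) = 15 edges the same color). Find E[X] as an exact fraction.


Let X = Σ_S X_S over the C(12, 6) = 924 subsets S of size 6, where X_S = 1 if the K_6 on S is monochromatic.
For a fixed S, the K_6 on S has C(6, 2) = 15 edges. P[all 15 edges red] = (1/2)^15, and likewise for blue, so P[monochromatic] = 2·(1/2)^15 = 2^{1 − 15} = 1/16384.
By linearity: E[X] = C(12, 6) · 2^{1 − 15} = 924 · 1/16384 = 231/4096.
Numerically: E[X] ≈ 0.05640.

E[X] = C(12,6)·2^(1−C(6,2)) = 231/4096 ≈ 0.05640.


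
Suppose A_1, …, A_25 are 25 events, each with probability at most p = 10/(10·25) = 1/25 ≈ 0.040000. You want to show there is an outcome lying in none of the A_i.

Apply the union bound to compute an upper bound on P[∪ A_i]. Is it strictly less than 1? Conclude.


Union bound: P[∪_{i=1}^{25} A_i] ≤ Σ_i P[A_i] ≤ 25·p = 25·(1/25) = 1.
Numerically: 1 ≈ 1.000000.
Is 1 < 1? NO.
Since the bound 1 is ≥ 1, the union bound is uninformative here; it does NOT by itself certify existence.

25·p = 1 ≈ 1.000000; existence NOT certified by the union bound.


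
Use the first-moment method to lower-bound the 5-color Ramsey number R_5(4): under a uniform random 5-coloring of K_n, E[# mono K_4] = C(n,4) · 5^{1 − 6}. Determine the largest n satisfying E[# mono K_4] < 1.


We need C(n, 4) · 5^{1 − 6} < 1, i.e. C(n, 4) < 5^{6 − 1} = 3125.
Check values of n near the boundary:
  n = 14: C(14, 4) = 1001; 1001 < 3125? YES
  n = 15: C(15, 4) = 1365; 1365 < 3125? YES
  n = 16: C(16, 4) = 1820; 1820 < 3125? YES
  n = 17: C(17, 4) = 2380; 2380 < 3125? YES
  n = 18: C(18, 4) = 3060; 3060 < 3125? YES
  n = 19: C(19, 4) = 3876; 3876 < 3125? NO
  n = 20: C(20, 4) = 4845; 4845 < 3125? NO
The largest n with C(n, 4) < 3125 is n = 18 (where E[X] = 612/625 ≈ 0.9792000). Hence R_5(4) > 18, i.e. R_5(4) ≥ 19.

Largest n = 18; hence R_5(4) > 18.


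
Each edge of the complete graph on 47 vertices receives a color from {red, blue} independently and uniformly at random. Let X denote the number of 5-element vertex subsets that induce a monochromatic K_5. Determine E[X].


Let X = Σ_S X_S over the C(47, 5) = 1533939 subsets S of size 5, where X_S = 1 if the K_5 on S is monochromatic.
For a fixed S, the K_5 on S has C(5, 2) = 10 edges. P[all 10 edges red] = (1/2)^10, and likewise for blue, so P[monochromatic] = 2·(1/2)^10 = 2^{1 − 10} = 1/512.
By linearity of expectation: E[X] = C(47, 5) · 2^{1 − 10} = 1533939 · 1/512 = 1533939/512.
Numerically: E[X] ≈ 2995.9746.

E[X] = C(47,5)·2^(1−C(5,2)) = 1533939/512 ≈ 2995.9746.


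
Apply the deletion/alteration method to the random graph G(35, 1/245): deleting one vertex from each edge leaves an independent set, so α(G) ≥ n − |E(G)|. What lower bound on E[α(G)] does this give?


E[|E(G)|] = C(35, 2)·p = 595 · (1/245) = 17/7.
E[α(G)] ≥ n − E[|E(G)|] = 35 − 17/7 = 228/7.
Numerically: ≈ 32.571429.
(This is only a lower bound; the true E[α(G)] may be larger.)

E[α(G)] ≥ 228/7 ≈ 32.571429.


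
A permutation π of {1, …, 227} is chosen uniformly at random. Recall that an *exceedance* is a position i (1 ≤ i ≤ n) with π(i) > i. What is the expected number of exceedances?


Write X = Σ_{i=1}^{227} X_i, where X_i = 1_{π(i) > i}.
For each fixed i, π(i) is uniform over {1, …, 227} (marginal of a uniform permutation), so P[π(i) > i] = (n − i)/n. Summing: Σ_{i=1}^{227} (n − i)/n = (0 + 1 + … + 226)/227 = 227(227 − 1)/(2·227) = (227 − 1)/2.
Hence E[X] = Σ_{i=1}^{227} (227 − i)/227 = 113 ≈ 113.000000.

E[X] = 113 = 113.000000.


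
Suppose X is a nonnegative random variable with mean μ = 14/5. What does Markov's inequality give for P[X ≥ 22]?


μ = E[X] = 14/5, a = 22.
Markov: P[X ≥ 22] ≤ μ/a = (14/5)/22 = 7/55.
Numerically: ≈ 0.127.
(Since a = 22 > μ = 2.800, the bound 7/55 is < 1 and informative.)

P[X ≥ 22] ≤ 7/55 ≈ 0.127.


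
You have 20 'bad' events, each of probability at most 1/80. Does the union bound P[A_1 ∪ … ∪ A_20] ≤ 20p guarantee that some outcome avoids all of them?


Union bound: P[∪_{i=1}^{20} A_i] ≤ Σ_i P[A_i] ≤ 20·p = 20·(1/80) = 1/4.
Numerically: 1/4 ≈ 0.2500.
Is 1/4 < 1? YES.
Since P[∪ A_i] ≤ 1/4 < 1, the complement has P[∩ A_i^c] ≥ 1 − 1/4 = 3/4 > 0, so some outcome avoids every A_i.

20·p = 1/4 ≈ 0.2500; existence CERTIFIED by the union bound.


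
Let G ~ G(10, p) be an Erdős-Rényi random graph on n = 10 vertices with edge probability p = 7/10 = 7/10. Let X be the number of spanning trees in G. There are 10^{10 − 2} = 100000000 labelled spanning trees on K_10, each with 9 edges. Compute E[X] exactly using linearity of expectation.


K_10 has 10^{10 − 2} = 100000000 labelled spanning trees.
For each such spanning tree H, let X_H = 1 if all 9 edges of H are present in G. Then P[X_H = 1] = p^{9} = (7/10)^{9} = 40353607/1000000000.
By linearity of expectation: E[X] = Σ_H E[X_H] = 100000000 · p^{9} = 100000000 · 40353607/1000000000 = 40353607/10.
Numerically: E[X] ≈ 4.0354e+06.

E[X] = 100000000 · (7/10)^{9} = 40353607/10 ≈ 4.0354e+06.


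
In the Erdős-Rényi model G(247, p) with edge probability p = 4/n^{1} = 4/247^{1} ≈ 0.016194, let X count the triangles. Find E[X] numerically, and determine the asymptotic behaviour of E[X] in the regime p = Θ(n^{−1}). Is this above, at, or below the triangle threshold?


Number of potential triangles: C(247, 3) = 2481115.
Each occurs with probability p³ ≈ (0.016194)³ ≈ 4.2470670e-06.
By linearity: E[X] = C(247, 3)·p³ ≈ 2481115 · 4.2470670e-06 ≈ 10.53746.
Here α = 1, so p = 4/n is exactly at the triangle threshold p ~ 1/n. Asymptotically E[X] → c³/6 = 4³/6 = 32/3 ≈ 10.66667, a bounded constant. In this regime the triangle count is asymptotically Poisson(c³/6).

E[X] ≈ 10.53746; in regime p = Θ(1/n^{1}) E[X] stays bounded (at the triangle threshold p ~ 1/n).


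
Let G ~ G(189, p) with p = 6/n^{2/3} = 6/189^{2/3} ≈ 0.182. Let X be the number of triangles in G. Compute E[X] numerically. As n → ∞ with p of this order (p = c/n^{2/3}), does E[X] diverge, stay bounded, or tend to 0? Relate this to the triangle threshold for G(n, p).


Number of potential triangles: C(189, 3) = 1107414.
Each occurs with probability p³ ≈ (0.182)³ ≈ 6.04686e-03.
By linearity: E[X] = C(189, 3)·p³ ≈ 1107414 · 6.04686e-03 ≈ 6696.381.
Since α = 2/3 < 1, p = c/n^{2/3} ≫ 1/n is above the triangle threshold p ~ 1/n. Asymptotically E[X] ~ (c³/6)·n^{3(1−α)} = (6³/6)·n^{1} → ∞; triangles are abundant w.h.p.

E[X] ≈ 6696.381; in regime p = Θ(1/n^{2/3}) E[X] diverges (above the triangle threshold p ~ 1/n).


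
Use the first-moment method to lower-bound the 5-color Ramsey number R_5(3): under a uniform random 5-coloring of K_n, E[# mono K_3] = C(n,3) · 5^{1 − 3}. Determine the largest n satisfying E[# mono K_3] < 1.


We need C(n, 3) · 5^{1 − 3} < 1, i.e. C(n, 3) < 5^{3 − 1} = 25.
Check values of n near the boundary:
  n = 4: C(4, 3) = 4; 4 < 25? YES
  n = 5: C(5, 3) = 10; 10 < 25? YES
  n = 6: C(6, 3) = 20; 20 < 25? YES
  n = 7: C(7, 3) = 35; 35 < 25? NO
  n = 8: C(8, 3) = 56; 56 < 25? NO
The largest n with C(n, 3) < 25 is n = 6 (where E[X] = 4/5 ≈ 0.8000000). Hence R_5(3) > 6, i.e. R_5(3) ≥ 7.

Largest n = 6; hence R_5(3) > 6.


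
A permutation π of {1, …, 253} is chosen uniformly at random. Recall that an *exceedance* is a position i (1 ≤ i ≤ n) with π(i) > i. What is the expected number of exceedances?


Write X = Σ_{i=1}^{253} X_i, where X_i = 1_{π(i) > i}.
For each fixed i, π(i) is uniform over {1, …, 253} (marginal of a uniform permutation), so P[π(i) > i] = (n − i)/n. Summing: Σ_{i=1}^{253} (n − i)/n = (0 + 1 + … + 252)/253 = 253(253 − 1)/(2·253) = (253 − 1)/2.
Hence E[X] = Σ_{i=1}^{253} (253 − i)/253 = 126 ≈ 126.0000.

E[X] = 126 = 126.0000.


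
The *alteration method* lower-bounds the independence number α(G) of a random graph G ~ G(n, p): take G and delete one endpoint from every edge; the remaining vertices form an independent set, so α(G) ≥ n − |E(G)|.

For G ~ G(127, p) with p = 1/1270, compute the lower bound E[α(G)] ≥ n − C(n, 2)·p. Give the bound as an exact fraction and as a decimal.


E[|E(G)|] = C(127, 2)·p = 8001 · (1/1270) = 63/10.
E[α(G)] ≥ n − E[|E(G)|] = 127 − 63/10 = 1207/10.
Numerically: ≈ 120.700.
(This is only a lower bound; the true E[α(G)] may be larger.)

E[α(G)] ≥ 1207/10 ≈ 120.700.


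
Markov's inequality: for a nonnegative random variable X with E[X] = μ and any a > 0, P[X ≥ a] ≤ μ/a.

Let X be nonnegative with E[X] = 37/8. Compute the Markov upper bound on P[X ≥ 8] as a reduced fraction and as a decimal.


μ = E[X] = 37/8, a = 8.
Markov: P[X ≥ 8] ≤ μ/a = (37/8)/8 = 37/64.
Numerically: ≈ 0.5781.
(Since a = 8 > μ = 4.6250, the bound 37/64 is < 1 and informative.)

P[X ≥ 8] ≤ 37/64 ≈ 0.5781.


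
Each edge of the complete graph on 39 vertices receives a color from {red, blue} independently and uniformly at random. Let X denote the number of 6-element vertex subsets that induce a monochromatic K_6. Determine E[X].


Let X = Σ_S X_S over the C(39, 6) = 3262623 subsets S of size 6, where X_S = 1 if the K_6 on S is monochromatic.
For a fixed S, the K_6 on S has C(6, 2) = 15 edges. P[all 15 edges red] = (1/2)^15, and likewise for blue, so P[monochromatic] = 2·(1/2)^15 = 2^{1 − 15} = 1/16384.
Summing: E[X] = C(39, 6) · 2^{1 − 15} = 3262623 · 1/16384 = 3262623/16384.
Numerically: E[X] ≈ 199.134705.

E[X] = C(39,6)·2^(1−C(6,2)) = 3262623/16384 ≈ 199.134705.


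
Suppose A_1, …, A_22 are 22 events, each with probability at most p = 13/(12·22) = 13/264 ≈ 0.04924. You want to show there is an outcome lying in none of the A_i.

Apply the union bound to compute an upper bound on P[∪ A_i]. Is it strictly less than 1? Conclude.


Union bound: P[∪_{i=1}^{22} A_i] ≤ Σ_i P[A_i] ≤ 22·p = 22·(13/264) = 13/12.
Numerically: 13/12 ≈ 1.08333.
Is 13/12 < 1? NO.
Since the bound 13/12 is ≥ 1, the union bound is uninformative here; it does NOT by itself certify existence.

22·p = 13/12 ≈ 1.08333; existence NOT certified by the union bound.


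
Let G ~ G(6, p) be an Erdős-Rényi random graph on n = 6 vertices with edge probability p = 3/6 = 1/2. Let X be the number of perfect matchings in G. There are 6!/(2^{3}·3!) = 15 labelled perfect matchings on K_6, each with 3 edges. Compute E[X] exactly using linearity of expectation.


K_6 has 6!/(2^{3}·3!) = 15 labelled perfect matchings.
For each such perfect matching H, let X_H = 1 if all 3 edges of H are present in G. Then P[X_H = 1] = p^{3} = (1/2)^{3} = 1/8.
By linearity of expectation: E[X] = Σ_H E[X_H] = 15 · p^{3} = 15 · 1/8 = 15/8.
Numerically: E[X] ≈ 1.88.

E[X] = 15 · (1/2)^{3} = 15/8 ≈ 1.88.


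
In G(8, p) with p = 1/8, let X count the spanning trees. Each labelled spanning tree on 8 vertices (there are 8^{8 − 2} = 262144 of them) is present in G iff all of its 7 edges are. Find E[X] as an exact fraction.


K_8 has 8^{8 − 2} = 262144 labelled spanning trees.
For each such spanning tree H, let X_H = 1 if all 7 edges of H are present in G. Then P[X_H = 1] = p^{7} = (1/8)^{7} = 1/2097152.
By linearity of expectation: E[X] = Σ_H E[X_H] = 262144 · p^{7} = 262144 · 1/2097152 = 1/8.
Numerically: E[X] ≈ 0.125.

E[X] = 262144 · (1/8)^{7} = 1/8 ≈ 0.125.


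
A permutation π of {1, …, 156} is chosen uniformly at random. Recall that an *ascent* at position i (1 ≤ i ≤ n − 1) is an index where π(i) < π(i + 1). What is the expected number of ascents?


Write X = Σ X_I over i = 1, …, 155, with X_I the indicator of one ascent.
There are 155 indicators.
For each fixed i, the pair (π(i), π(i+1)) is a uniformly random ordered pair of distinct values from {1, …, 156}; by symmetry P[π(i) < π(i+1)] = 1/2.
By linearity: E[X] = 155 · (1/2) = (156 − 1) · (1/2) = 155/2 ≈ 77.50000.

E[X] = 155/2 = 77.50000.


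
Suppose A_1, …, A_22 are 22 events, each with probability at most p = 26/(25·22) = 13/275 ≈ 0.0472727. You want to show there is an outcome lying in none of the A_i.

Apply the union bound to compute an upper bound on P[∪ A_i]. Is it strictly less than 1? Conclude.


Union bound: P[∪_{i=1}^{22} A_i] ≤ Σ_i P[A_i] ≤ 22·p = 22·(13/275) = 26/25.
Numerically: 26/25 ≈ 1.0400000.
Is 26/25 < 1? NO.
Since the bound 26/25 is ≥ 1, the union bound is uninformative here; it does NOT by itself certify existence.

22·p = 26/25 ≈ 1.0400000; existence NOT certified by the union bound.


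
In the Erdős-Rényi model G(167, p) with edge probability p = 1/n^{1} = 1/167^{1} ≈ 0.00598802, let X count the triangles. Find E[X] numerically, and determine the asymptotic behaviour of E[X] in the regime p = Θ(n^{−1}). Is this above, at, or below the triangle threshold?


Number of potential triangles: C(167, 3) = 762355.
Each occurs with probability p³ ≈ (0.00598802)³ ≈ 2.14709167e-07.
By linearity: E[X] = C(167, 3)·p³ ≈ 762355 · 2.14709167e-07 ≈ 0.163685.
Here α = 1, so p = 1/n is exactly at the triangle threshold p ~ 1/n. Asymptotically E[X] → c³/6 = 1³/6 = 1/6 ≈ 0.166667, a bounded constant. In this regime the triangle count is asymptotically Poisson(c³/6).

E[X] ≈ 0.163685; in regime p = Θ(1/n^{1}) E[X] stays bounded (at the triangle threshold p ~ 1/n).


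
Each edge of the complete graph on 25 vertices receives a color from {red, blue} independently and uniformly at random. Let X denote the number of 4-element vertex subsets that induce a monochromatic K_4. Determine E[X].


Let X = Σ_S X_S over the C(25, 4) = 12650 subsets S of size 4, where X_S = 1 if the K_4 on S is monochromatic.
For a fixed S, the K_4 on S has C(4, 2) = 6 edges. P[all 6 edges red] = (1/2)^6, and likewise for blue, so P[monochromatic] = 2·(1/2)^6 = 2^{1 − 6} = 1/32.
By linearity of expectation: E[X] = C(25, 4) · 2^{1 − 6} = 12650 · 1/32 = 6325/16.
Numerically: E[X] ≈ 395.3125.

E[X] = C(25,4)·2^(1−C(4,2)) = 6325/16 ≈ 395.3125.


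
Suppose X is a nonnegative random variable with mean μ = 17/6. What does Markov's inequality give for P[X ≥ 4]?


μ = E[X] = 17/6, a = 4.
Markov: P[X ≥ 4] ≤ μ/a = (17/6)/4 = 17/24.
Numerically: ≈ 0.7083.
(Since a = 4 > μ = 2.8333, the bound 17/24 is < 1 and informative.)

P[X ≥ 4] ≤ 17/24 ≈ 0.7083.


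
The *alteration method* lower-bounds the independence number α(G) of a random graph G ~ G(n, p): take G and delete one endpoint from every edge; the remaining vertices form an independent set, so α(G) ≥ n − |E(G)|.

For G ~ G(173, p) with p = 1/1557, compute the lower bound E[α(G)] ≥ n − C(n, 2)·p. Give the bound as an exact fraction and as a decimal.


E[|E(G)|] = C(173, 2)·p = 14878 · (1/1557) = 86/9.
E[α(G)] ≥ n − E[|E(G)|] = 173 − 86/9 = 1471/9.
Numerically: ≈ 163.444444.
(This is only a lower bound; the true E[α(G)] may be larger.)

E[α(G)] ≥ 1471/9 ≈ 163.444444.


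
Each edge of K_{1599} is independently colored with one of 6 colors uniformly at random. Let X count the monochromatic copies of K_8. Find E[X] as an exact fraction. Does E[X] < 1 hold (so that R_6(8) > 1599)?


E[X] = C(1599, 8) · 6^{1 − 28} = 1041478627524184359081 · 6^{−27} = 1041478627524184359081/1023490369077469249536.
As a reduced fraction: E[X] = 38573282500895717003/37907050706572935168 ≈ 1.0175754.
Is E[X] < 1? NO.
Since E[X] ≥ 1, the first-moment bound is inconclusive at n = 1599; it does NOT by itself certify R_6(8) > 1599.

E[X] = 38573282500895717003/37907050706572935168 ≈ 1.0175754; E[X] ≥ 1; first-moment method inconclusive here.


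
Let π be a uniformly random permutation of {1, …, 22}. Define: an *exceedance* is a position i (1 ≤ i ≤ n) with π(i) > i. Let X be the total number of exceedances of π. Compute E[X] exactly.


Write X = Σ_{i=1}^{22} X_i, where X_i = 1_{π(i) > i}.
For each fixed i, π(i) is uniform over {1, …, 22} (marginal of a uniform permutation), so P[π(i) > i] = (n − i)/n. Summing: Σ_{i=1}^{22} (n − i)/n = (0 + 1 + … + 21)/22 = 22(22 − 1)/(2·22) = (22 − 1)/2.
Hence E[X] = Σ_{i=1}^{22} (22 − i)/22 = 21/2 ≈ 10.500000.

E[X] = 21/2 = 10.500000.


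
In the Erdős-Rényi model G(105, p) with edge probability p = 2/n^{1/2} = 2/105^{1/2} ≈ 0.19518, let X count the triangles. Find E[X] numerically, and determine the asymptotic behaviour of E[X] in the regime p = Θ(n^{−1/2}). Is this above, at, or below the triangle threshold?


Number of potential triangles: C(105, 3) = 187460.
Each occurs with probability p³ ≈ (0.19518)³ ≈ 7.4354291e-03.
By linearity: E[X] = C(105, 3)·p³ ≈ 187460 · 7.4354291e-03 ≈ 1393.84554.
Since α = 1/2 < 1, p = c/n^{1/2} ≫ 1/n is above the triangle threshold p ~ 1/n. Asymptotically E[X] ~ (c³/6)·n^{3(1−α)} = (2³/6)·n^{1.5} → ∞; triangles are abundant w.h.p.

E[X] ≈ 1393.84554; in regime p = Θ(1/n^{1/2}) E[X] diverges (above the triangle threshold p ~ 1/n).


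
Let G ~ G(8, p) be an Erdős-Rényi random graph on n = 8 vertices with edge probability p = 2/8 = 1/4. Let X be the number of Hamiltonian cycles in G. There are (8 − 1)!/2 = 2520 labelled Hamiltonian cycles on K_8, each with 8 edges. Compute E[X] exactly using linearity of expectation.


K_8 has (8 − 1)!/2 = 2520 labelled Hamiltonian cycles.
For each such Hamiltonian cycle H, let X_H = 1 if all 8 edges of H are present in G. Then P[X_H = 1] = p^{8} = (1/4)^{8} = 1/65536.
Summing the indicators: E[X] = Σ_H E[X_H] = 2520 · p^{8} = 2520 · 1/65536 = 315/8192.
Numerically: E[X] ≈ 0.0384521.

E[X] = 2520 · (1/4)^{8} = 315/8192 ≈ 0.0384521.


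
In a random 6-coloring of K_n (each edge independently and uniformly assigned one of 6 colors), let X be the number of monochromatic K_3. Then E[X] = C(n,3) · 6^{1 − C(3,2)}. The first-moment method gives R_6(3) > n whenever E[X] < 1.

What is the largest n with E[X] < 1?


We need C(n, 3) · 6^{1 − 3} < 1, i.e. C(n, 3) < 6^{3 − 1} = 36.
Check values of n near the boundary:
  n = 3: C(3, 3) = 1; 1 < 36? YES
  n = 4: C(4, 3) = 4; 4 < 36? YES
  n = 5: C(5, 3) = 10; 10 < 36? YES
  n = 6: C(6, 3) = 20; 20 < 36? YES
  n = 7: C(7, 3) = 35; 35 < 36? YES
  n = 8: C(8, 3) = 56; 56 < 36? NO
The largest n with C(n, 3) < 36 is n = 7 (where E[X] = 35/36 ≈ 0.9722). Hence R_6(3) > 7, i.e. R_6(3) ≥ 8.

Largest n = 7; hence R_6(3) > 7.


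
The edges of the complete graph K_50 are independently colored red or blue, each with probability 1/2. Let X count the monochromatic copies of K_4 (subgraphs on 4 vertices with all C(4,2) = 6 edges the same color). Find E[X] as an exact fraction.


Let X = Σ_S X_S over the C(50, 4) = 230300 subsets S of size 4, where X_S = 1 if the K_4 on S is monochromatic.
For a fixed S, the K_4 on S has C(4, 2) = 6 edges. P[all 6 edges red] = (1/2)^6, and likewise for blue, so P[monochromatic] = 2·(1/2)^6 = 2^{1 − 6} = 1/32.
Summing: E[X] = C(50, 4) · 2^{1 − 6} = 230300 · 1/32 = 57575/8.
Numerically: E[X] ≈ 7196.8750.

E[X] = C(50,4)·2^(1−C(4,2)) = 57575/8 ≈ 7196.8750.


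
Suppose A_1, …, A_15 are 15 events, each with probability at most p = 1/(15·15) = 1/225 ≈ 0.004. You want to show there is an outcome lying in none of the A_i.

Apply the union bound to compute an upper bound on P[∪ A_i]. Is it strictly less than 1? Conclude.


Union bound: P[∪_{i=1}^{15} A_i] ≤ Σ_i P[A_i] ≤ 15·p = 15·(1/225) = 1/15.
Numerically: 1/15 ≈ 0.067.
Is 1/15 < 1? YES.
Since P[∪ A_i] ≤ 1/15 < 1, the complement has P[∩ A_i^c] ≥ 1 − 1/15 = 14/15 > 0, so some outcome avoids every A_i.

15·p = 1/15 ≈ 0.067; existence CERTIFIED by the union bound.


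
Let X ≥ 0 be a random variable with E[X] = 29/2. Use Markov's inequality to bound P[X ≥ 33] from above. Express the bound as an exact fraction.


μ = E[X] = 29/2, a = 33.
Markov: P[X ≥ 33] ≤ μ/a = (29/2)/33 = 29/66.
Numerically: ≈ 0.43939.
(Since a = 33 > μ = 14.50000, the bound 29/66 is < 1 and informative.)

P[X ≥ 33] ≤ 29/66 ≈ 0.43939.


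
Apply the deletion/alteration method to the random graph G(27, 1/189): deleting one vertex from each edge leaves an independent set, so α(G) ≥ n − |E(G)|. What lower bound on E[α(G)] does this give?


E[|E(G)|] = C(27, 2)·p = 351 · (1/189) = 13/7.
E[α(G)] ≥ n − E[|E(G)|] = 27 − 13/7 = 176/7.
Numerically: ≈ 25.14286.
(This is only a lower bound; the true E[α(G)] may be larger.)

E[α(G)] ≥ 176/7 ≈ 25.14286.


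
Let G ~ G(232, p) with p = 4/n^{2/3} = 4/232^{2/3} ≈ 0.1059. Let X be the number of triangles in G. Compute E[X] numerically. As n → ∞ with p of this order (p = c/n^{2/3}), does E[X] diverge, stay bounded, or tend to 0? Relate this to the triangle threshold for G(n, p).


Number of potential triangles: C(232, 3) = 2054360.
Each occurs with probability p³ ≈ (0.1059)³ ≈ 1.189061e-03.
By linearity: E[X] = C(232, 3)·p³ ≈ 2054360 · 1.189061e-03 ≈ 2442.7586.
Since α = 2/3 < 1, p = c/n^{2/3} ≫ 1/n is above the triangle threshold p ~ 1/n. Asymptotically E[X] ~ (c³/6)·n^{3(1−α)} = (4³/6)·n^{1} → ∞; triangles are abundant w.h.p.

E[X] ≈ 2442.7586; in regime p = Θ(1/n^{2/3}) E[X] diverges (above the triangle threshold p ~ 1/n).


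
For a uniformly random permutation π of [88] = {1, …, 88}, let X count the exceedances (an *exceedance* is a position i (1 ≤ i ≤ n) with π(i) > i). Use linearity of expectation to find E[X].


Write X = Σ_{i=1}^{88} X_i, where X_i = 1_{π(i) > i}.
For each fixed i, π(i) is uniform over {1, …, 88} (marginal of a uniform permutation), so P[π(i) > i] = (n − i)/n. Summing: Σ_{i=1}^{88} (n − i)/n = (0 + 1 + … + 87)/88 = 88(88 − 1)/(2·88) = (88 − 1)/2.
Hence E[X] = Σ_{i=1}^{88} (88 − i)/88 = 87/2 ≈ 43.500000.

E[X] = 87/2 = 43.500000.


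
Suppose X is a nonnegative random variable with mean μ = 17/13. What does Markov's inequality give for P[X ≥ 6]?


μ = E[X] = 17/13, a = 6.
Markov: P[X ≥ 6] ≤ μ/a = (17/13)/6 = 17/78.
Numerically: ≈ 0.218.
(Since a = 6 > μ = 1.308, the bound 17/78 is < 1 and informative.)

P[X ≥ 6] ≤ 17/78 ≈ 0.218.


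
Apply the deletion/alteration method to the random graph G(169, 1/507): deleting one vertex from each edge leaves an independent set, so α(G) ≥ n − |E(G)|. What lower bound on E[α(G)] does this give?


E[|E(G)|] = C(169, 2)·p = 14196 · (1/507) = 28.
E[α(G)] ≥ n − E[|E(G)|] = 169 − 28 = 141.
Numerically: ≈ 141.00000.
(This is only a lower bound; the true E[α(G)] may be larger.)

E[α(G)] ≥ 141 ≈ 141.00000.


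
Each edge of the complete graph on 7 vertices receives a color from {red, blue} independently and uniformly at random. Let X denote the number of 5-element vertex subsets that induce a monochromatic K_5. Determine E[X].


Let X = Σ_S X_S over the C(7, 5) = 21 subsets S of size 5, where X_S = 1 if the K_5 on S is monochromatic.
For a fixed S, the K_5 on S has C(5, 2) = 10 edges. P[all 10 edges red] = (1/2)^10, and likewise for blue, so P[monochromatic] = 2·(1/2)^10 = 2^{1 − 10} = 1/512.
Summing: E[X] = C(7, 5) · 2^{1 − 10} = 21 · 1/512 = 21/512.
Numerically: E[X] ≈ 0.0410.

E[X] = C(7,5)·2^(1−C(5,2)) = 21/512 ≈ 0.0410.


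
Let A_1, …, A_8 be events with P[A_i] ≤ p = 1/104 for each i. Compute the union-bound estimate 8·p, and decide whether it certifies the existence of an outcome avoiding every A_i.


Union bound: P[∪_{i=1}^{8} A_i] ≤ Σ_i P[A_i] ≤ 8·p = 8·(1/104) = 1/13.
Numerically: 1/13 ≈ 0.0769.
Is 1/13 < 1? YES.
Since P[∪ A_i] ≤ 1/13 < 1, the complement has P[∩ A_i^c] ≥ 1 − 1/13 = 12/13 > 0, so some outcome avoids every A_i.

8·p = 1/13 ≈ 0.0769; existence CERTIFIED by the union bound.


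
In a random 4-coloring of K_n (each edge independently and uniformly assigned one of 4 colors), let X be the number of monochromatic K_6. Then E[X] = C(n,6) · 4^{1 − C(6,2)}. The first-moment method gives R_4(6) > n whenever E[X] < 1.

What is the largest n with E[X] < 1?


We need C(n, 6) · 4^{1 − 15} < 1, i.e. C(n, 6) < 4^{15 − 1} = 268435456.
Check values of n near the boundary:
  n = 75: C(75, 6) = 201359550; 201359550 < 268435456? YES
  n = 76: C(76, 6) = 218618940; 218618940 < 268435456? YES
  n = 77: C(77, 6) = 237093780; 237093780 < 268435456? YES
  n = 78: C(78, 6) = 256851595; 256851595 < 268435456? YES
  n = 79: C(79, 6) = 277962685; 277962685 < 268435456? NO
The largest n with C(n, 6) < 268435456 is n = 78 (where E[X] = 256851595/268435456 ≈ 0.9568). Hence R_4(6) > 78, i.e. R_4(6) ≥ 79.

Largest n = 78; hence R_4(6) > 78.


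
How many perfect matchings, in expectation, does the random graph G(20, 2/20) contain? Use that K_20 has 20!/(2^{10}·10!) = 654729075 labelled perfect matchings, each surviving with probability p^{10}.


K_20 has 20!/(2^{10}·10!) = 654729075 labelled perfect matchings.
For each such perfect matching H, let X_H = 1 if all 10 edges of H are present in G. Then P[X_H = 1] = p^{10} = (1/10)^{10} = 1/10000000000.
By linearity of expectation: E[X] = Σ_H E[X_H] = 654729075 · p^{10} = 654729075 · 1/10000000000 = 26189163/400000000.
Numerically: E[X] ≈ 0.06547.

E[X] = 654729075 · (1/10)^{10} = 26189163/400000000 ≈ 0.06547.


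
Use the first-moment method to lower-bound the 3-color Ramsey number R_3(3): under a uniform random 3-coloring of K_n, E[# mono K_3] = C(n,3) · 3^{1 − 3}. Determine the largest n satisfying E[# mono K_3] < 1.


We need C(n, 3) · 3^{1 − 3} < 1, i.e. C(n, 3) < 3^{3 − 1} = 9.
Check values of n near the boundary:
  n = 3: C(3, 3) = 1; 1 < 9? YES
  n = 4: C(4, 3) = 4; 4 < 9? YES
  n = 5: C(5, 3) = 10; 10 < 9? NO
The largest n with C(n, 3) < 9 is n = 4 (where E[X] = 4/9 ≈ 0.444444). Hence R_3(3) > 4, i.e. R_3(3) ≥ 5.

Largest n = 4; hence R_3(3) > 4.


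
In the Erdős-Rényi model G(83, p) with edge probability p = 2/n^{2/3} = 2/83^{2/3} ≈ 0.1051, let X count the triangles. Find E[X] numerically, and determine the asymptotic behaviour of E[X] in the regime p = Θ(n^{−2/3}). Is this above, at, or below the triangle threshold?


Number of potential triangles: C(83, 3) = 91881.
Each occurs with probability p³ ≈ (0.1051)³ ≈ 1.161272e-03.
By linearity: E[X] = C(83, 3)·p³ ≈ 91881 · 1.161272e-03 ≈ 106.6988.
Since α = 2/3 < 1, p = c/n^{2/3} ≫ 1/n is above the triangle threshold p ~ 1/n. Asymptotically E[X] ~ (c³/6)·n^{3(1−α)} = (2³/6)·n^{1} → ∞; triangles are abundant w.h.p.

E[X] ≈ 106.6988; in regime p = Θ(1/n^{2/3}) E[X] diverges (above the triangle threshold p ~ 1/n).


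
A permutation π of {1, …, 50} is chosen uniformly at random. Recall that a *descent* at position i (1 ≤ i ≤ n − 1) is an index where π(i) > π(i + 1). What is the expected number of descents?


Write X = Σ X_I over i = 1, …, 49, with X_I the indicator of one descent.
There are 49 indicators.
For each fixed i, the pair (π(i), π(i+1)) is a uniformly random ordered pair of distinct values from {1, …, 50}; by symmetry P[π(i) > π(i+1)] = 1/2.
By linearity: E[X] = 49 · (1/2) = (50 − 1) · (1/2) = 49/2 ≈ 24.50000.

E[X] = 49/2 = 24.50000.


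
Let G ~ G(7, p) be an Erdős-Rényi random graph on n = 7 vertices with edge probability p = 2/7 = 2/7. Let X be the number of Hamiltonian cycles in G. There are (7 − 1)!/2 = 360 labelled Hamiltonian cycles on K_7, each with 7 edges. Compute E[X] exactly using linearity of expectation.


K_7 has (7 − 1)!/2 = 360 labelled Hamiltonian cycles.
For each such Hamiltonian cycle H, let X_H = 1 if all 7 edges of H are present in G. Then P[X_H = 1] = p^{7} = (2/7)^{7} = 128/823543.
By linearity of expectation: E[X] = Σ_H E[X_H] = 360 · p^{7} = 360 · 128/823543 = 46080/823543.
Numerically: E[X] ≈ 0.05595.

E[X] = 360 · (2/7)^{7} = 46080/823543 ≈ 0.05595.


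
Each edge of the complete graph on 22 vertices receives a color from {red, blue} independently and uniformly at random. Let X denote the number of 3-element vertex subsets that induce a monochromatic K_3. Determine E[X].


Let X = Σ_S X_S over the C(22, 3) = 1540 subsets S of size 3, where X_S = 1 if the K_3 on S is monochromatic.
For a fixed S, the K_3 on S has C(3, 2) = 3 edges. P[all 3 edges red] = (1/2)^3, and likewise for blue, so P[monochromatic] = 2·(1/2)^3 = 2^{1 − 3} = 1/4.
By linearity of expectation: E[X] = C(22, 3) · 2^{1 − 3} = 1540 · 1/4 = 385.
Numerically: E[X] ≈ 385.0000.

E[X] = C(22,3)·2^(1−C(3,2)) = 385 ≈ 385.0000.


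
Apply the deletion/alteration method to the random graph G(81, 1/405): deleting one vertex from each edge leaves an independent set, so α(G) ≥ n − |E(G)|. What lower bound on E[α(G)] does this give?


E[|E(G)|] = C(81, 2)·p = 3240 · (1/405) = 8.
E[α(G)] ≥ n − E[|E(G)|] = 81 − 8 = 73.
Numerically: ≈ 73.0000.
(This is only a lower bound; the true E[α(G)] may be larger.)

E[α(G)] ≥ 73 ≈ 73.0000.


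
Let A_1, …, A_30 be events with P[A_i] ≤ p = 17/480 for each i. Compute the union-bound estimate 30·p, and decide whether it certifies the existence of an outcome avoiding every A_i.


Union bound: P[∪_{i=1}^{30} A_i] ≤ Σ_i P[A_i] ≤ 30·p = 30·(17/480) = 17/16.
Numerically: 17/16 ≈ 1.062500.
Is 17/16 < 1? NO.
Since the bound 17/16 is ≥ 1, the union bound is uninformative here; it does NOT by itself certify existence.

30·p = 17/16 ≈ 1.062500; existence NOT certified by the union bound.


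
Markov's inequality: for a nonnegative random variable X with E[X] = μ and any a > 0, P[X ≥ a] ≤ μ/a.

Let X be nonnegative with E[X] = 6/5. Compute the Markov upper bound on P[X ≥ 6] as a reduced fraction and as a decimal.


μ = E[X] = 6/5, a = 6.
Markov: P[X ≥ 6] ≤ μ/a = (6/5)/6 = 1/5.
Numerically: ≈ 0.200000.
(Since a = 6 > μ = 1.200000, the bound 1/5 is < 1 and informative.)

P[X ≥ 6] ≤ 1/5 ≈ 0.200000.


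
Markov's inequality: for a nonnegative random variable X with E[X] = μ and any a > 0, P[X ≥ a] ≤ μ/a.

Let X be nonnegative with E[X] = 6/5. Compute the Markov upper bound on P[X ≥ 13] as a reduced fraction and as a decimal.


μ = E[X] = 6/5, a = 13.
Markov: P[X ≥ 13] ≤ μ/a = (6/5)/13 = 6/65.
Numerically: ≈ 0.0923.
(Since a = 13 > μ = 1.2000, the bound 6/65 is < 1 and informative.)

P[X ≥ 13] ≤ 6/65 ≈ 0.0923.


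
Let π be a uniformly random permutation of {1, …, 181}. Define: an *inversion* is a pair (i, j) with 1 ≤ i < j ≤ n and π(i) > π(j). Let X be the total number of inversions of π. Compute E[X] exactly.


Write X = Σ X_I over the C(181, 2) = 16290 pairs i < j, with X_I the indicator of one inversion.
There are 16290 indicators.
For each fixed pair i < j, the values π(i) and π(j) are two distinct elements of {1, …, 181} in uniformly random order; by symmetry P[π(i) > π(j)] = 1/2.
By linearity: E[X] = 16290 · (1/2) = C(181, 2) · (1/2) = 16290/2 = 8145 ≈ 8145.0000.

E[X] = 8145 = 8145.0000.


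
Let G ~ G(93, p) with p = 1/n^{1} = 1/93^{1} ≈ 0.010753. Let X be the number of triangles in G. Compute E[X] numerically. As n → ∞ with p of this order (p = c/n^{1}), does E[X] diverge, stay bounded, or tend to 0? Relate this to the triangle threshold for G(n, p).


Number of potential triangles: C(93, 3) = 129766.
Each occurs with probability p³ ≈ (0.010753)³ ≈ 1.2432291e-06.
By linearity: E[X] = C(93, 3)·p³ ≈ 129766 · 1.2432291e-06 ≈ 0.16133.
Here α = 1, so p = 1/n is exactly at the triangle threshold p ~ 1/n. Asymptotically E[X] → c³/6 = 1³/6 = 1/6 ≈ 0.16667, a bounded constant. In this regime the triangle count is asymptotically Poisson(c³/6).

E[X] ≈ 0.16133; in regime p = Θ(1/n^{1}) E[X] stays bounded (at the triangle threshold p ~ 1/n).


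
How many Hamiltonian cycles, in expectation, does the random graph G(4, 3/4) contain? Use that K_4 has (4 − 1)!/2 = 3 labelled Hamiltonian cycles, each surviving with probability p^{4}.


K_4 has (4 − 1)!/2 = 3 labelled Hamiltonian cycles.
For each such Hamiltonian cycle H, let X_H = 1 if all 4 edges of H are present in G. Then P[X_H = 1] = p^{4} = (3/4)^{4} = 81/256.
By linearity of expectation: E[X] = Σ_H E[X_H] = 3 · p^{4} = 3 · 81/256 = 243/256.
Numerically: E[X] ≈ 0.949219.

E[X] = 3 · (3/4)^{4} = 243/256 ≈ 0.949219.


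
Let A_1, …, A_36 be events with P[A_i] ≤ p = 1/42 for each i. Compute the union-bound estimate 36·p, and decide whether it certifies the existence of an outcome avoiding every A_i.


Union bound: P[∪_{i=1}^{36} A_i] ≤ Σ_i P[A_i] ≤ 36·p = 36·(1/42) = 6/7.
Numerically: 6/7 ≈ 0.8571429.
Is 6/7 < 1? YES.
Since P[∪ A_i] ≤ 6/7 < 1, the complement has P[∩ A_i^c] ≥ 1 − 6/7 = 1/7 > 0, so some outcome avoids every A_i.

36·p = 6/7 ≈ 0.8571429; existence CERTIFIED by the union bound.


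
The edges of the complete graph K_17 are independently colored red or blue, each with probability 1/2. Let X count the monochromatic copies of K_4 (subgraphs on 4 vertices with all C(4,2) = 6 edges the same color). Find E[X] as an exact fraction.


Let X = Σ_S X_S over the C(17, 4) = 2380 subsets S of size 4, where X_S = 1 if the K_4 on S is monochromatic.
For a fixed S, the K_4 on S has C(4, 2) = 6 edges. P[all 6 edges red] = (1/2)^6, and likewise for blue, so P[monochromatic] = 2·(1/2)^6 = 2^{1 − 6} = 1/32.
By linearity of expectation: E[X] = C(17, 4) · 2^{1 − 6} = 2380 · 1/32 = 595/8.
Numerically: E[X] ≈ 74.375.

E[X] = C(17,4)·2^(1−C(4,2)) = 595/8 ≈ 74.375.


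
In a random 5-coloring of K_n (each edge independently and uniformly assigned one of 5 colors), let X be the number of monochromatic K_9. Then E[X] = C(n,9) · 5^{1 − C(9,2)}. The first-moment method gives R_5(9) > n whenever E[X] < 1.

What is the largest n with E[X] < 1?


We need C(n, 9) · 5^{1 − 36} < 1, i.e. C(n, 9) < 5^{36 − 1} = 2910383045673370361328125.
Check values of n near the boundary:
  n = 2166: C(2166, 9) = 2844037944203015677277940; 2844037944203015677277940 < 2910383045673370361328125? YES
  n = 2167: C(2167, 9) = 2855899084841489792706810; 2855899084841489792706810 < 2910383045673370361328125? YES
  n = 2168: C(2168, 9) = 2867804175977929537095120; 2867804175977929537095120 < 2910383045673370361328125? YES
  n = 2169: C(2169, 9) = 2879753360044504243499683; 2879753360044504243499683 < 2910383045673370361328125? YES
  n = 2170: C(2170, 9) = 2891746779868845075610510; 2891746779868845075610510 < 2910383045673370361328125? YES
  n = 2171: C(2171, 9) = 2903784578674959601827205; 2903784578674959601827205 < 2910383045673370361328125? YES
  n = 2172: C(2172, 9) = 2915866900084148060642020; 2915866900084148060642020 < 2910383045673370361328125? NO
  n = 2173: C(2173, 9) = 2927993888115921319674265; 2927993888115921319674265 < 2910383045673370361328125? NO
The largest n with C(n, 9) < 2910383045673370361328125 is n = 2171 (where E[X] = 580756915734991920365441/582076609134674072265625 ≈ 0.998). Hence R_5(9) > 2171, i.e. R_5(9) ≥ 2172.

Largest n = 2171; hence R_5(9) > 2171.


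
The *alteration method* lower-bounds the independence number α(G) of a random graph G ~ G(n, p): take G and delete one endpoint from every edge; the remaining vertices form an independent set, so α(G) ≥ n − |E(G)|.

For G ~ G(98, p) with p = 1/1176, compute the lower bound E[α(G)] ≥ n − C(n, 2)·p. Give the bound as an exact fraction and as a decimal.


E[|E(G)|] = C(98, 2)·p = 4753 · (1/1176) = 97/24.
E[α(G)] ≥ n − E[|E(G)|] = 98 − 97/24 = 2255/24.
Numerically: ≈ 93.95833.
(This is only a lower bound; the true E[α(G)] may be larger.)

E[α(G)] ≥ 2255/24 ≈ 93.95833.


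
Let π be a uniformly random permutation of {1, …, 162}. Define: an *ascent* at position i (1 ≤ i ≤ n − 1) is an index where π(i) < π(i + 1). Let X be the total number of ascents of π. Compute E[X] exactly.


Write X = Σ X_I over i = 1, …, 161, with X_I the indicator of one ascent.
There are 161 indicators.
For each fixed i, the pair (π(i), π(i+1)) is a uniformly random ordered pair of distinct values from {1, …, 162}; by symmetry P[π(i) < π(i+1)] = 1/2.
By linearity: E[X] = 161 · (1/2) = (162 − 1) · (1/2) = 161/2 ≈ 80.5000.

E[X] = 161/2 = 80.5000.


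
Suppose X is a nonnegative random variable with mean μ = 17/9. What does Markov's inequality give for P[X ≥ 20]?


μ = E[X] = 17/9, a = 20.
Markov: P[X ≥ 20] ≤ μ/a = (17/9)/20 = 17/180.
Numerically: ≈ 0.0944.
(Since a = 20 > μ = 1.8889, the bound 17/180 is < 1 and informative.)

P[X ≥ 20] ≤ 17/180 ≈ 0.0944.


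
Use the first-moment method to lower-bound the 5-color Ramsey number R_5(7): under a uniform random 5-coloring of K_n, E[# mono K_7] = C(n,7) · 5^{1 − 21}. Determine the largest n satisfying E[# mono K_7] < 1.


We need C(n, 7) · 5^{1 − 21} < 1, i.e. C(n, 7) < 5^{21 − 1} = 95367431640625.
Check values of n near the boundary:
  n = 334: C(334, 7) = 86359460961576; 86359460961576 < 95367431640625? YES
  n = 335: C(335, 7) = 88202498238195; 88202498238195 < 95367431640625? YES
  n = 336: C(336, 7) = 90079147136880; 90079147136880 < 95367431640625? YES
  n = 337: C(337, 7) = 91989916924632; 91989916924632 < 95367431640625? YES
  n = 338: C(338, 7) = 93935323022736; 93935323022736 < 95367431640625? YES
  n = 339: C(339, 7) = 95915887062372; 95915887062372 < 95367431640625? NO
  n = 340: C(340, 7) = 97932136940560; 97932136940560 < 95367431640625? NO
The largest n with C(n, 7) < 95367431640625 is n = 338 (where E[X] = 93935323022736/95367431640625 ≈ 0.9850). Hence R_5(7) > 338, i.e. R_5(7) ≥ 339.

Largest n = 338; hence R_5(7) > 338.


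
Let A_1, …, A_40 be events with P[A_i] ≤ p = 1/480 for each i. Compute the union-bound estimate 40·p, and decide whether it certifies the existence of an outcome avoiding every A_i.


Union bound: P[∪_{i=1}^{40} A_i] ≤ Σ_i P[A_i] ≤ 40·p = 40·(1/480) = 1/12.
Numerically: 1/12 ≈ 0.083.
Is 1/12 < 1? YES.
Since P[∪ A_i] ≤ 1/12 < 1, the complement has P[∩ A_i^c] ≥ 1 − 1/12 = 11/12 > 0, so some outcome avoids every A_i.

40·p = 1/12 ≈ 0.083; existence CERTIFIED by the union bound.


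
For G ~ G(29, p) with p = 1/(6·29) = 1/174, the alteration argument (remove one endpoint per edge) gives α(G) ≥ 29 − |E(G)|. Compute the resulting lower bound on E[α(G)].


E[|E(G)|] = C(29, 2)·p = 406 · (1/174) = 7/3.
E[α(G)] ≥ n − E[|E(G)|] = 29 − 7/3 = 80/3.
Numerically: ≈ 26.666667.
(This is only a lower bound; the true E[α(G)] may be larger.)

E[α(G)] ≥ 80/3 ≈ 26.666667.


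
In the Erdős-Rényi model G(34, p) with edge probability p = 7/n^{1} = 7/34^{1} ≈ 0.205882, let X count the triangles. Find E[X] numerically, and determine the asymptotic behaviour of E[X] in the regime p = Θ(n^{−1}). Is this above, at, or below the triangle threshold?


Number of potential triangles: C(34, 3) = 5984.
Each occurs with probability p³ ≈ (0.205882)³ ≈ 8.72684714e-03.
By linearity: E[X] = C(34, 3)·p³ ≈ 5984 · 8.72684714e-03 ≈ 52.221453.
Here α = 1, so p = 7/n is exactly at the triangle threshold p ~ 1/n. Asymptotically E[X] → c³/6 = 7³/6 = 343/6 ≈ 57.166667, a bounded constant. In this regime the triangle count is asymptotically Poisson(c³/6).

E[X] ≈ 52.221453; in regime p = Θ(1/n^{1}) E[X] stays bounded (at the triangle threshold p ~ 1/n).


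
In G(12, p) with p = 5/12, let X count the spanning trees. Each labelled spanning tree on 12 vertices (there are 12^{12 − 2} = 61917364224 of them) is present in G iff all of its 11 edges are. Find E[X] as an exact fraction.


K_12 has 12^{12 − 2} = 61917364224 labelled spanning trees.
For each such spanning tree H, let X_H = 1 if all 11 edges of H are present in G. Then P[X_H = 1] = p^{11} = (5/12)^{11} = 48828125/743008370688.
By linearity: E[X] = Σ_H E[X_H] = 61917364224 · p^{11} = 61917364224 · 48828125/743008370688 = 48828125/12.
Numerically: E[X] ≈ 4.069e+06.

E[X] = 61917364224 · (5/12)^{11} = 48828125/12 ≈ 4.069e+06.
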